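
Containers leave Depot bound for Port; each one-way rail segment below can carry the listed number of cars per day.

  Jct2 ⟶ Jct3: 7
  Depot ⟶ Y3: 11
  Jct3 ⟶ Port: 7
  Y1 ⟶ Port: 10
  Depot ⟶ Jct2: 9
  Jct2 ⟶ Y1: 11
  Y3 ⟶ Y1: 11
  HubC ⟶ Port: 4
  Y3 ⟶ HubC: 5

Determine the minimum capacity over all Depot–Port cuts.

20

Augment Depot→Y3→Y1→Port: bottleneck 10, flow now 10.
Augment Depot→Y3→HubC→Port: bottleneck 1, flow now 11.
Augment Depot→Jct2→Jct3→Port: bottleneck 7, flow now 18.
Augment Depot→Jct2→Y1→Y3→HubC→Port: bottleneck 2, flow now 20. (uses reverse residual edge)
No augmenting path remains; maximum flow = 20.
By max-flow min-cut, the minimum cut capacity equals the max flow.
In the residual graph, reachable from Depot: {Depot}.
Min-cut edges: Depot→Y3 (11), Depot→Jct2 (9); capacity 11 + 9 = 20.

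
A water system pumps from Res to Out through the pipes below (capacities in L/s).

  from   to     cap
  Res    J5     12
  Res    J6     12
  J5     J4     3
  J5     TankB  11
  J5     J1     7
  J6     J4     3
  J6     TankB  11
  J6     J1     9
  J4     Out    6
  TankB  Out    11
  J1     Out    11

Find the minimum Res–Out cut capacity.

Augment Res→J5→J4→Out: bottleneck 3, flow now 3.
Augment Res→J5→TankB→Out: bottleneck 9, flow now 12.
Augment Res→J6→J4→Out: bottleneck 3, flow now 15.
Augment Res→J6→TankB→Out: bottleneck 2, flow now 17.
Augment Res→J6→J1→Out: bottleneck 7, flow now 24.
No augmenting path remains; maximum flow = 24.
By max-flow min-cut, the minimum cut capacity equals the max flow.
In the residual graph, reachable from Res: {Res}.
Min-cut edges: Res→J5 (12), Res→J6 (12); capacity 12 + 12 = 24.

24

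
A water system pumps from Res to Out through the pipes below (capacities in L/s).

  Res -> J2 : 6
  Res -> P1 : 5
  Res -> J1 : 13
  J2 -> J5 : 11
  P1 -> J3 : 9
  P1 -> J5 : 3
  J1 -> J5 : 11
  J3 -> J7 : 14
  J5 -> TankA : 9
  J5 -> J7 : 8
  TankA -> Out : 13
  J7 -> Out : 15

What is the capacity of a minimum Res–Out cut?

22

Augment Res→J2→J5→TankA→Out: bottleneck 6, flow now 6.
Augment Res→P1→J3→J7→Out: bottleneck 5, flow now 11.
Augment Res→J1→J5→TankA→Out: bottleneck 3, flow now 14.
Augment Res→J1→J5→J7→Out: bottleneck 8, flow now 22.
No augmenting path remains; maximum flow = 22.
By max-flow min-cut, the minimum cut capacity equals the max flow.
In the residual graph, reachable from Res: {Res, J1}.
Min-cut edges: Res→J2 (6), Res→P1 (5), J1→J5 (11); capacity 6 + 5 + 11 = 22.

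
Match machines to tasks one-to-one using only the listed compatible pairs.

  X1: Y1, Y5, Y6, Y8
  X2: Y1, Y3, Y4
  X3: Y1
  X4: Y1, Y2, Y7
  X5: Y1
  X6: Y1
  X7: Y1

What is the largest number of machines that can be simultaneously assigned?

Unit-capacity flow: source→left, listed edges, right→sink; max matching = max flow.
Augmenting path X1→Y1 (+1); matched 1.
Augmenting path X2→Y3 (+1); matched 2.
Augmenting path X4→Y2 (+1); matched 3.
Augmenting path X3→Y1→X1→Y5 (+1); matched 4.
No augmenting path remains; maximum matching = 4.
König certificate: {X1, X2, X4, Y1} is a vertex cover of size 4 (every listed pair touches it), so no matching can be larger.

4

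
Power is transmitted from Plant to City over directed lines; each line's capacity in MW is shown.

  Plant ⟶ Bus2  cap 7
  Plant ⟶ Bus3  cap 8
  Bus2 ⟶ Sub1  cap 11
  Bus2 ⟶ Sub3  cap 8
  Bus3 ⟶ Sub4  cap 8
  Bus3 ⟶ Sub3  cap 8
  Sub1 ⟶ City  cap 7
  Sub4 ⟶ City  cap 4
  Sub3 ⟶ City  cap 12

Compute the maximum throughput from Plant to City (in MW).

Augment Plant→Bus2→Sub1→City: bottleneck 7, flow now 7.
Augment Plant→Bus3→Sub4→City: bottleneck 4, flow now 11.
Augment Plant→Bus3→Sub3→City: bottleneck 4, flow now 15.
No augmenting path remains; maximum flow = 15.
In the residual graph, reachable from Plant: {Plant}.
Min-cut edges: Plant→Bus2 (7), Plant→Bus3 (8); capacity 7 + 8 = 15.
This cut is saturated, so no flow can exceed 15.

15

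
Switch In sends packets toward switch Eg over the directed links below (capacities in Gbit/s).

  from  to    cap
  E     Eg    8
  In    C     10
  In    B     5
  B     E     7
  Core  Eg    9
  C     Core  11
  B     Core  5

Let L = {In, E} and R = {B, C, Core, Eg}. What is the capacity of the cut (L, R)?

23

Edges leaving {In, E}: In→B (5), In→C (10), E→Eg (8).
Cut capacity = 5 + 10 + 8 = 23.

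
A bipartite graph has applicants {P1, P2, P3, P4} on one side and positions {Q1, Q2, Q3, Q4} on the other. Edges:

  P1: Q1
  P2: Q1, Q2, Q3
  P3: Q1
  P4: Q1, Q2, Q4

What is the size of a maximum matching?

3

Unit-capacity flow: source→left, listed edges, right→sink; max matching = max flow.
Augmenting path P1→Q1 (+1); matched 1.
Augmenting path P2→Q2 (+1); matched 2.
Augmenting path P4→Q4 (+1); matched 3.
No augmenting path remains; maximum matching = 3.
König certificate: {P2, P4, Q1} is a vertex cover of size 3 (every listed pair touches it), so no matching can be larger.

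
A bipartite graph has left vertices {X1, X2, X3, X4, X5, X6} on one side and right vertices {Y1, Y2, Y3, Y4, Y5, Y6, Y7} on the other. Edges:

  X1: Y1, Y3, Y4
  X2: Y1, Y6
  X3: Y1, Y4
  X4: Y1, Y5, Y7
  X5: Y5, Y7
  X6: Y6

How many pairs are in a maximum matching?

6

Unit-capacity flow: source→left, listed edges, right→sink; max matching = max flow.
Augmenting path X1→Y1 (+1); matched 1.
Augmenting path X2→Y6 (+1); matched 2.
Augmenting path X3→Y4 (+1); matched 3.
Augmenting path X4→Y5 (+1); matched 4.
Augmenting path X5→Y7 (+1); matched 5.
Augmenting path X6→Y6→X2→Y1→X1→Y3 (+1); matched 6.
No augmenting path remains; maximum matching = 6.
König certificate: {X1, X2, X3, X4, X5, X6} is a vertex cover of size 6 (every listed pair touches it), so no matching can be larger.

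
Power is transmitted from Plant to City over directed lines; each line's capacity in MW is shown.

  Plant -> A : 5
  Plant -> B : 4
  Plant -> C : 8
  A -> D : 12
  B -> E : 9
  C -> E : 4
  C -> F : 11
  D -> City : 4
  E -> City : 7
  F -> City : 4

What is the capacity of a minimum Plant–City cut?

Augment Plant→A→D→City: bottleneck 4, flow now 4.
Augment Plant→B→E→City: bottleneck 4, flow now 8.
Augment Plant→C→E→City: bottleneck 3, flow now 11.
Augment Plant→C→F→City: bottleneck 4, flow now 15.
No augmenting path remains; maximum flow = 15.
By max-flow min-cut, the minimum cut capacity equals the max flow.
In the residual graph, reachable from Plant: {Plant, A, B, C, D, E, F}.
Min-cut edges: D→City (4), E→City (7), F→City (4); capacity 4 + 7 + 4 = 15.

15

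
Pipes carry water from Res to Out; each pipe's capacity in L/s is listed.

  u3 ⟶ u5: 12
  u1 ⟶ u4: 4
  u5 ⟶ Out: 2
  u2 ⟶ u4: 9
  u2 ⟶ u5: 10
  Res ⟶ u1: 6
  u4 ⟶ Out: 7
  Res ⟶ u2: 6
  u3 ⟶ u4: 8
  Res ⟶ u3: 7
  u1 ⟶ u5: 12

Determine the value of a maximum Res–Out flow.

Augment Res→u1→u4→Out: bottleneck 4, flow now 4.
Augment Res→u1→u5→Out: bottleneck 2, flow now 6.
Augment Res→u2→u4→Out: bottleneck 3, flow now 9.
No augmenting path remains; maximum flow = 9.
In the residual graph, reachable from Res: {Res, u1, u2, u3, u4, u5}.
Min-cut edges: u4→Out (7), u5→Out (2); capacity 7 + 2 = 9.
This cut is saturated, so no flow can exceed 9.

9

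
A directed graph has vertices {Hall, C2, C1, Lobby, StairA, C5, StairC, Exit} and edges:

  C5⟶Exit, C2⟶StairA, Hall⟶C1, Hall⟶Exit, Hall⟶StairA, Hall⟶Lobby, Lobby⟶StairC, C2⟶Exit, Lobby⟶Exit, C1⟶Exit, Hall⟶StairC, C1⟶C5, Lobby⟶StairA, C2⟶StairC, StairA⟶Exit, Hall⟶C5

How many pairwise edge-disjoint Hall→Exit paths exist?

5

Assign every edge capacity 1; by Menger, the answer equals the max flow.
Path Hall→Exit (+1); total 1.
Path Hall→C1→Exit (+1); total 2.
Path Hall→Lobby→Exit (+1); total 3.
Path Hall→StairA→Exit (+1); total 4.
Path Hall→C5→Exit (+1); total 5.
No residual Hall→Exit path; max flow = 5.
Certifying cut of size 5: {Hall→C1, Hall→C5, Hall→Exit, Hall→Lobby, Hall→StairA}.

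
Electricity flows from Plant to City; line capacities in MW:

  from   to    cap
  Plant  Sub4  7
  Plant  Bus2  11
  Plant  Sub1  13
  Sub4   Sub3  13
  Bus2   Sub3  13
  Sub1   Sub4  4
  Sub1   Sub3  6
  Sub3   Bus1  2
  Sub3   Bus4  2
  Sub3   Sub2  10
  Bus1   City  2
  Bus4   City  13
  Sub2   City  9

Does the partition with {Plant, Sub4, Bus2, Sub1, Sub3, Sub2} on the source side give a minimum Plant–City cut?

Yes — it is a minimum cut (capacity 13).

Given cut capacity: 2 + 2 + 9 = 13.
Augment Plant→Sub4→Sub3→Bus1→City: bottleneck 2, flow now 2.
Augment Plant→Sub4→Sub3→Bus4→City: bottleneck 2, flow now 4.
Augment Plant→Sub4→Sub3→Sub2→City: bottleneck 3, flow now 7.
Augment Plant→Bus2→Sub3→Sub2→City: bottleneck 6, flow now 13.
No augmenting path remains; maximum flow = 13.
Cut capacity 13 equals the max flow, so it is a minimum cut.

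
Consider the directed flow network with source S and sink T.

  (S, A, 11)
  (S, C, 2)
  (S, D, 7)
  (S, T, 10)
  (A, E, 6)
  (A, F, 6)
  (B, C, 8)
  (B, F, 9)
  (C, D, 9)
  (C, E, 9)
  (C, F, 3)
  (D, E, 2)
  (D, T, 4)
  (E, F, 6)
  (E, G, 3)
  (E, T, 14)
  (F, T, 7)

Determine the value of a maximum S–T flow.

Augment S→T: bottleneck 10, flow now 10.
Augment S→D→T: bottleneck 4, flow now 14.
Augment S→A→E→T: bottleneck 6, flow now 20.
Augment S→A→F→T: bottleneck 5, flow now 25.
Augment S→C→E→T: bottleneck 2, flow now 27.
Augment S→D→E→T: bottleneck 2, flow now 29.
No augmenting path remains; maximum flow = 29.
In the residual graph, reachable from S: {S, D}.
Min-cut edges: S→A (11), S→C (2), S→T (10), D→E (2), D→T (4); capacity 11 + 2 + 10 + 2 + 4 = 29.
This cut is saturated, so no flow can exceed 29.

29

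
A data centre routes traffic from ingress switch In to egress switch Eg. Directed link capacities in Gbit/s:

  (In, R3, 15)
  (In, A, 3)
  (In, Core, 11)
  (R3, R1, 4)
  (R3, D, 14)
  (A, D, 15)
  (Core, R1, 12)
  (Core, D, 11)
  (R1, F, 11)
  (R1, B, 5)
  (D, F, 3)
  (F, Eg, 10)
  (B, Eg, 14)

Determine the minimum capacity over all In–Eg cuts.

15

Augment In→R3→R1→F→Eg: bottleneck 4, flow now 4.
Augment In→R3→D→F→Eg: bottleneck 3, flow now 7.
Augment In→Core→R1→F→Eg: bottleneck 3, flow now 10.
Augment In→Core→R1→B→Eg: bottleneck 5, flow now 15.
No augmenting path remains; maximum flow = 15.
By max-flow min-cut, the minimum cut capacity equals the max flow.
In the residual graph, reachable from In: {In, R3, A, Core, R1, D, F}.
Min-cut edges: R1→B (5), F→Eg (10); capacity 5 + 10 = 15.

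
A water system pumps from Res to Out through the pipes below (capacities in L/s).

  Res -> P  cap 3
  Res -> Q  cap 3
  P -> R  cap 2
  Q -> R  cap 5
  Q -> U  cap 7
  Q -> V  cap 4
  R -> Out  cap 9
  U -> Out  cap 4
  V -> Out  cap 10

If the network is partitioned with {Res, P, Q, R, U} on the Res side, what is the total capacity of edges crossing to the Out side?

17

Edges leaving {Res, P, Q, R, U}: Q→V (4), R→Out (9), U→Out (4).
Cut capacity = 4 + 9 + 4 = 17.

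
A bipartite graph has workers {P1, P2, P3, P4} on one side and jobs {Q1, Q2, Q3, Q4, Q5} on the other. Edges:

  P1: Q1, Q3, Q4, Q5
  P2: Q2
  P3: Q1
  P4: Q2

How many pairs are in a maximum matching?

3

Unit-capacity flow: source→left, listed edges, right→sink; max matching = max flow.
Augmenting path P1→Q1 (+1); matched 1.
Augmenting path P2→Q2 (+1); matched 2.
Augmenting path P3→Q1→P1→Q3 (+1); matched 3.
No augmenting path remains; maximum matching = 3.
König certificate: {P1, P3, Q2} is a vertex cover of size 3 (every listed pair touches it), so no matching can be larger.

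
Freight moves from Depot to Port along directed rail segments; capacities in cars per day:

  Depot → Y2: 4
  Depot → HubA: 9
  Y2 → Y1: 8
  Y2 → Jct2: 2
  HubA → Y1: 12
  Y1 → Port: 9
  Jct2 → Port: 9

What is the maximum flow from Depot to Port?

11

Augment Depot→Y2→Y1→Port: bottleneck 4, flow now 4.
Augment Depot→HubA→Y1→Port: bottleneck 5, flow now 9.
Augment Depot→HubA→Y1→Y2→Jct2→Port: bottleneck 2, flow now 11. (uses reverse residual edge)
No augmenting path remains; maximum flow = 11.
In the residual graph, reachable from Depot: {Depot, Y2, HubA, Y1}.
Min-cut edges: Y2→Jct2 (2), Y1→Port (9); capacity 2 + 9 = 11.
This cut is saturated, so no flow can exceed 11.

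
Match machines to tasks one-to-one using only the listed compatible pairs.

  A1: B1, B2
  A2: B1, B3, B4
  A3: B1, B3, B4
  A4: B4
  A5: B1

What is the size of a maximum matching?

Unit-capacity flow: source→left, listed edges, right→sink; max matching = max flow.
Augmenting path A1→B1 (+1); matched 1.
Augmenting path A2→B3 (+1); matched 2.
Augmenting path A3→B4 (+1); matched 3.
Augmenting path A5→B1→A1→B2 (+1); matched 4.
No augmenting path remains; maximum matching = 4.
König certificate: {A1, B1, B3, B4} is a vertex cover of size 4 (every listed pair touches it), so no matching can be larger.

4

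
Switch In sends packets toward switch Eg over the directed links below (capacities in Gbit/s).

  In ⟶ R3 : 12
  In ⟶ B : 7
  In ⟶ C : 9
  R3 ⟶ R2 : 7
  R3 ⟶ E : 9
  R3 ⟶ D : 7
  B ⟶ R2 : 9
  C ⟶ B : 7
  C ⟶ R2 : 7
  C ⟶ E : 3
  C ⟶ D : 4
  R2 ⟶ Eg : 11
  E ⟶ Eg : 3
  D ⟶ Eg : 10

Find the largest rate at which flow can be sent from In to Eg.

24

Augment In→R3→R2→Eg: bottleneck 7, flow now 7.
Augment In→R3→E→Eg: bottleneck 3, flow now 10.
Augment In→R3→D→Eg: bottleneck 2, flow now 12.
Augment In→B→R2→Eg: bottleneck 4, flow now 16.
Augment In→C→D→Eg: bottleneck 4, flow now 20.
Augment In→B→R2→R3→D→Eg: bottleneck 3, flow now 23. (uses reverse residual edge)
Augment In→C→R2→R3→D→Eg: bottleneck 1, flow now 24. (uses reverse residual edge)
No augmenting path remains; maximum flow = 24.
In the residual graph, reachable from In: {In, R3, B, C, R2, E, D}.
Min-cut edges: R2→Eg (11), E→Eg (3), D→Eg (10); capacity 11 + 3 + 10 = 24.
This cut is saturated, so no flow can exceed 24.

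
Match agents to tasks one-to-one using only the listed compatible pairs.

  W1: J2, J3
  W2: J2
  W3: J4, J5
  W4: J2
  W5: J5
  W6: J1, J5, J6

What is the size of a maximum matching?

Unit-capacity flow: source→left, listed edges, right→sink; max matching = max flow.
Augmenting path W1→J2 (+1); matched 1.
Augmenting path W3→J4 (+1); matched 2.
Augmenting path W5→J5 (+1); matched 3.
Augmenting path W6→J1 (+1); matched 4.
Augmenting path W2→J2→W1→J3 (+1); matched 5.
No augmenting path remains; maximum matching = 5.
König certificate: {W1, W3, W5, W6, J2} is a vertex cover of size 5 (every listed pair touches it), so no matching can be larger.

5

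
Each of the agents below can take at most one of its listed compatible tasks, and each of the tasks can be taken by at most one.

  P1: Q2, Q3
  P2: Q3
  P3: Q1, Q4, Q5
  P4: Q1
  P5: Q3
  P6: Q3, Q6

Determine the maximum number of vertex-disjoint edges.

5

Unit-capacity flow: source→left, listed edges, right→sink; max matching = max flow.
Augmenting path P1→Q2 (+1); matched 1.
Augmenting path P2→Q3 (+1); matched 2.
Augmenting path P3→Q1 (+1); matched 3.
Augmenting path P6→Q6 (+1); matched 4.
Augmenting path P4→Q1→P3→Q4 (+1); matched 5.
No augmenting path remains; maximum matching = 5.
König certificate: {P1, P3, P4, P6, Q3} is a vertex cover of size 5 (every listed pair touches it), so no matching can be larger.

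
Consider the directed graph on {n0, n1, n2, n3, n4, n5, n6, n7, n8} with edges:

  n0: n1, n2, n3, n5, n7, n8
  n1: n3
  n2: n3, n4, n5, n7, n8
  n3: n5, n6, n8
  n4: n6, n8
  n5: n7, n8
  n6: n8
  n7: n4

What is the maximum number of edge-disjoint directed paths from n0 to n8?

6

Assign every edge capacity 1; by Menger, the answer equals the max flow.
Path n0→n8 (+1); total 1.
Path n0→n2→n8 (+1); total 2.
Path n0→n3→n8 (+1); total 3.
Path n0→n5→n8 (+1); total 4.
Path n0→n7→n4→n8 (+1); total 5.
Path n0→n1→n3→n6→n8 (+1); total 6.
No residual n0→n8 path; max flow = 6.
Certifying cut of size 6: {n0→n1, n0→n2, n0→n3, n0→n5, n0→n7, n0→n8}.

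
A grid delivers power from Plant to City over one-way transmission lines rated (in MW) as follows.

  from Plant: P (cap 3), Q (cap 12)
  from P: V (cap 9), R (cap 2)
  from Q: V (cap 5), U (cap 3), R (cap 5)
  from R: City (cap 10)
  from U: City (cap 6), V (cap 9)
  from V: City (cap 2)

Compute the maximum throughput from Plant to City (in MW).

Augment Plant→P→R→City: bottleneck 2, flow now 2.
Augment Plant→P→V→City: bottleneck 1, flow now 3.
Augment Plant→Q→R→City: bottleneck 5, flow now 8.
Augment Plant→Q→U→City: bottleneck 3, flow now 11.
Augment Plant→Q→V→City: bottleneck 1, flow now 12.
No augmenting path remains; maximum flow = 12.
In the residual graph, reachable from Plant: {Plant, P, Q, V}.
Min-cut edges: P→R (2), Q→R (5), Q→U (3), V→City (2); capacity 2 + 5 + 3 + 2 = 12.
This cut is saturated, so no flow can exceed 12.

12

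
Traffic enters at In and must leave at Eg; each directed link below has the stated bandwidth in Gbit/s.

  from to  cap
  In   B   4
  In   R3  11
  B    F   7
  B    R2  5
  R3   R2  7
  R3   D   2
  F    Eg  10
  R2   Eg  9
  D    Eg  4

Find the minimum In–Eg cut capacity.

13

Augment In→B→F→Eg: bottleneck 4, flow now 4.
Augment In→R3→R2→Eg: bottleneck 7, flow now 11.
Augment In→R3→D→Eg: bottleneck 2, flow now 13.
No augmenting path remains; maximum flow = 13.
By max-flow min-cut, the minimum cut capacity equals the max flow.
In the residual graph, reachable from In: {In, R3}.
Min-cut edges: In→B (4), R3→R2 (7), R3→D (2); capacity 4 + 7 + 2 = 13.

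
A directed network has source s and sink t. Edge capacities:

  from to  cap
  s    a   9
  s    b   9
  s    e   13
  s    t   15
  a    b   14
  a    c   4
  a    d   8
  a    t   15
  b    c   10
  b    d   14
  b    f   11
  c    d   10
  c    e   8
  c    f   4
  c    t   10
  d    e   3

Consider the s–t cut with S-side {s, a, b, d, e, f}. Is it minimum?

No — its capacity is 44, but the minimum cut has capacity 33.

Given cut capacity: 15 + 4 + 15 + 10 = 44.
Augment s→t: bottleneck 15, flow now 15.
Augment s→a→t: bottleneck 9, flow now 24.
Augment s→b→c→t: bottleneck 9, flow now 33.
No augmenting path remains; maximum flow = 33.
In the residual graph, reachable from s: {s, e}.
Min-cut edges: s→a (9), s→b (9), s→t (15); capacity 9 + 9 + 15 = 33.
Cut capacity 44 exceeds the max flow 33, so it is not minimum.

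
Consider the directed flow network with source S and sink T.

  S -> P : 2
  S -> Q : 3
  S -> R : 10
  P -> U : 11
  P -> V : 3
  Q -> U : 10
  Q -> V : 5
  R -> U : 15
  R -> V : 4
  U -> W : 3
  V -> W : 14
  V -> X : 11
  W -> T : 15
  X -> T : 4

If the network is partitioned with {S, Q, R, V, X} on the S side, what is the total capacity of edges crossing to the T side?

45

Edges leaving {S, Q, R, V, X}: S→P (2), Q→U (10), R→U (15), V→W (14), X→T (4).
Cut capacity = 2 + 10 + 15 + 14 + 4 = 45.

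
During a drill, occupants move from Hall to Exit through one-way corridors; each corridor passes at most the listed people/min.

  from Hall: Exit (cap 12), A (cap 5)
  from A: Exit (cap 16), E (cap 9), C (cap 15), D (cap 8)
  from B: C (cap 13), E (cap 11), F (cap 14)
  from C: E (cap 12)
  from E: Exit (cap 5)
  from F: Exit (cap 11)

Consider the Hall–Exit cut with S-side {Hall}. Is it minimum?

Yes — it is a minimum cut (capacity 17).

Given cut capacity: 5 + 12 = 17.
Augment Hall→Exit: bottleneck 12, flow now 12.
Augment Hall→A→Exit: bottleneck 5, flow now 17.
No augmenting path remains; maximum flow = 17.
Cut capacity 17 equals the max flow, so it is a minimum cut.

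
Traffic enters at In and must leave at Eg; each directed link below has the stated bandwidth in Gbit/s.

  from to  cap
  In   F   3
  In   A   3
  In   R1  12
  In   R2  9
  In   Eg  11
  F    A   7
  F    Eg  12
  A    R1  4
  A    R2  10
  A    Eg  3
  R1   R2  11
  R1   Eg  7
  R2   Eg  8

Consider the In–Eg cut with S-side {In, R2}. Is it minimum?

No — its capacity is 37, but the minimum cut has capacity 32.

Given cut capacity: 3 + 3 + 12 + 11 + 8 = 37.
Augment In→Eg: bottleneck 11, flow now 11.
Augment In→F→Eg: bottleneck 3, flow now 14.
Augment In→A→Eg: bottleneck 3, flow now 17.
Augment In→R1→Eg: bottleneck 7, flow now 24.
Augment In→R2→Eg: bottleneck 8, flow now 32.
No augmenting path remains; maximum flow = 32.
In the residual graph, reachable from In: {In, R1, R2}.
Min-cut edges: In→F (3), In→A (3), In→Eg (11), R1→Eg (7), R2→Eg (8); capacity 3 + 3 + 11 + 7 + 8 = 32.
Cut capacity 37 exceeds the max flow 32, so it is not minimum.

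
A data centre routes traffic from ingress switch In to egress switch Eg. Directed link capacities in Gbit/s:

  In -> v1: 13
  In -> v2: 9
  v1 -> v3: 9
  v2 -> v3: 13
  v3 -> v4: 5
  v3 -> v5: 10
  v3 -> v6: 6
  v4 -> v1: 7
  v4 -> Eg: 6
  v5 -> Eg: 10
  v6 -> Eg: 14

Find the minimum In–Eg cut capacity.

18

Augment In→v1→v3→v4→Eg: bottleneck 5, flow now 5.
Augment In→v1→v3→v5→Eg: bottleneck 4, flow now 9.
Augment In→v2→v3→v5→Eg: bottleneck 6, flow now 15.
Augment In→v2→v3→v6→Eg: bottleneck 3, flow now 18.
No augmenting path remains; maximum flow = 18.
By max-flow min-cut, the minimum cut capacity equals the max flow.
In the residual graph, reachable from In: {In, v1}.
Min-cut edges: In→v2 (9), v1→v3 (9); capacity 9 + 9 = 18.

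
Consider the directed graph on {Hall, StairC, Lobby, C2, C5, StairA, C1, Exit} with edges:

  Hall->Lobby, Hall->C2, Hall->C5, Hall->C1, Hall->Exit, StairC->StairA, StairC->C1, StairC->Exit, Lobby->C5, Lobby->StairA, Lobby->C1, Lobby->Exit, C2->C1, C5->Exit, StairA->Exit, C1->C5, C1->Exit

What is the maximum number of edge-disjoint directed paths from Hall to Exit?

4

Assign every edge capacity 1; by Menger, the answer equals the max flow.
Path Hall→Exit (+1); total 1.
Path Hall→Lobby→Exit (+1); total 2.
Path Hall→C5→Exit (+1); total 3.
Path Hall→C1→Exit (+1); total 4.
No residual Hall→Exit path; max flow = 4.
Certifying cut of size 4: {C1→Exit, C5→Exit, Hall→Exit, Hall→Lobby}.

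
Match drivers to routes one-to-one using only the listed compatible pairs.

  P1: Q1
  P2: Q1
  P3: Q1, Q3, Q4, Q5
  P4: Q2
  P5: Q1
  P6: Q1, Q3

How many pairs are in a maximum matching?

Unit-capacity flow: source→left, listed edges, right→sink; max matching = max flow.
Augmenting path P1→Q1 (+1); matched 1.
Augmenting path P3→Q3 (+1); matched 2.
Augmenting path P4→Q2 (+1); matched 3.
Augmenting path P6→Q3→P3→Q4 (+1); matched 4.
No augmenting path remains; maximum matching = 4.
König certificate: {P3, P4, P6, Q1} is a vertex cover of size 4 (every listed pair touches it), so no matching can be larger.

4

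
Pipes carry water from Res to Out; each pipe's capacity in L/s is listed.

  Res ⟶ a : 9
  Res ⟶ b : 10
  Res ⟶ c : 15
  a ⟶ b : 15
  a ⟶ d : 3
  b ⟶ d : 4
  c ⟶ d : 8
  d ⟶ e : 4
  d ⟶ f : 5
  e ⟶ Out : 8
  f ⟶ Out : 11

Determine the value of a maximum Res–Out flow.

Augment Res→a→d→e→Out: bottleneck 3, flow now 3.
Augment Res→b→d→e→Out: bottleneck 1, flow now 4.
Augment Res→b→d→f→Out: bottleneck 3, flow now 7.
Augment Res→c→d→f→Out: bottleneck 2, flow now 9.
No augmenting path remains; maximum flow = 9.
In the residual graph, reachable from Res: {Res, a, b, c, d}.
Min-cut edges: d→e (4), d→f (5); capacity 4 + 5 = 9.
This cut is saturated, so no flow can exceed 9.

9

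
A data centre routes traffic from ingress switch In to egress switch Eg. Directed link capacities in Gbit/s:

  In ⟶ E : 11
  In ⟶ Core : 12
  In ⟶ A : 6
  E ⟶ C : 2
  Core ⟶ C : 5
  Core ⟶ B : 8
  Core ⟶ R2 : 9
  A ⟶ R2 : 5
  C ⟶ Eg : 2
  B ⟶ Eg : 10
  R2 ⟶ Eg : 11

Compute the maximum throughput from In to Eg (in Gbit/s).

19

Augment In→E→C→Eg: bottleneck 2, flow now 2.
Augment In→Core→B→Eg: bottleneck 8, flow now 10.
Augment In→Core→R2→Eg: bottleneck 4, flow now 14.
Augment In→A→R2→Eg: bottleneck 5, flow now 19.
No augmenting path remains; maximum flow = 19.
In the residual graph, reachable from In: {In, E, A}.
Min-cut edges: In→Core (12), E→C (2), A→R2 (5); capacity 12 + 2 + 5 = 19.
This cut is saturated, so no flow can exceed 19.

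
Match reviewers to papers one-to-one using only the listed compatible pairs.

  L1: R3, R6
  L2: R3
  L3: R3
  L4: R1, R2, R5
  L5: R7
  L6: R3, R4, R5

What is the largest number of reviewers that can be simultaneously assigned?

Unit-capacity flow: source→left, listed edges, right→sink; max matching = max flow.
Augmenting path L1→R3 (+1); matched 1.
Augmenting path L4→R1 (+1); matched 2.
Augmenting path L5→R7 (+1); matched 3.
Augmenting path L6→R4 (+1); matched 4.
Augmenting path L2→R3→L1→R6 (+1); matched 5.
No augmenting path remains; maximum matching = 5.
König certificate: {L1, L4, L5, L6, R3} is a vertex cover of size 5 (every listed pair touches it), so no matching can be larger.

5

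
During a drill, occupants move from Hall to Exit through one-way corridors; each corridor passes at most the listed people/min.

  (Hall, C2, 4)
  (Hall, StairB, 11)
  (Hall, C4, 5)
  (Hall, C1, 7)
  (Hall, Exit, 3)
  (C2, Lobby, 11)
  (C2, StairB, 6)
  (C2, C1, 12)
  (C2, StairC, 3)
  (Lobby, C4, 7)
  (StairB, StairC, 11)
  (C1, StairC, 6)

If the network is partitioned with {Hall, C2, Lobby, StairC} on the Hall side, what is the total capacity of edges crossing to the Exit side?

Edges leaving {Hall, C2, Lobby, StairC}: Hall→StairB (11), Hall→C4 (5), Hall→C1 (7), Hall→Exit (3), C2→StairB (6), C2→C1 (12), Lobby→C4 (7).
Cut capacity = 11 + 5 + 7 + 3 + 6 + 12 + 7 = 51.

51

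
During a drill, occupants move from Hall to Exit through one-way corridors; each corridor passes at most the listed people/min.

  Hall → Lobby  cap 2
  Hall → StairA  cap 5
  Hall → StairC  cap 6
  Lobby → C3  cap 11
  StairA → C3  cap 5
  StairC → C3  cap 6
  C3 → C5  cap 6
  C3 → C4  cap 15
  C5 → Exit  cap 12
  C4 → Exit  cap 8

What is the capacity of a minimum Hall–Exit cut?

13

Augment Hall→Lobby→C3→C5→Exit: bottleneck 2, flow now 2.
Augment Hall→StairA→C3→C5→Exit: bottleneck 4, flow now 6.
Augment Hall→StairA→C3→C4→Exit: bottleneck 1, flow now 7.
Augment Hall→StairC→C3→C4→Exit: bottleneck 6, flow now 13.
No augmenting path remains; maximum flow = 13.
By max-flow min-cut, the minimum cut capacity equals the max flow.
In the residual graph, reachable from Hall: {Hall}.
Min-cut edges: Hall→Lobby (2), Hall→StairA (5), Hall→StairC (6); capacity 2 + 5 + 6 = 13.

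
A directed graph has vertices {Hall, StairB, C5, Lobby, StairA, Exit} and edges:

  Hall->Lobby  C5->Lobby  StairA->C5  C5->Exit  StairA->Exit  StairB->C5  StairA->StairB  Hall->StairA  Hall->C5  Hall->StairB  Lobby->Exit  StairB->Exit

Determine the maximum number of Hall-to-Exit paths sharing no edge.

Assign every edge capacity 1; by Menger, the answer equals the max flow.
Path Hall→StairB→Exit (+1); total 1.
Path Hall→C5→Exit (+1); total 2.
Path Hall→Lobby→Exit (+1); total 3.
Path Hall→StairA→Exit (+1); total 4.
No residual Hall→Exit path; max flow = 4.
Certifying cut of size 4: {Hall→C5, Hall→Lobby, Hall→StairA, Hall→StairB}.

4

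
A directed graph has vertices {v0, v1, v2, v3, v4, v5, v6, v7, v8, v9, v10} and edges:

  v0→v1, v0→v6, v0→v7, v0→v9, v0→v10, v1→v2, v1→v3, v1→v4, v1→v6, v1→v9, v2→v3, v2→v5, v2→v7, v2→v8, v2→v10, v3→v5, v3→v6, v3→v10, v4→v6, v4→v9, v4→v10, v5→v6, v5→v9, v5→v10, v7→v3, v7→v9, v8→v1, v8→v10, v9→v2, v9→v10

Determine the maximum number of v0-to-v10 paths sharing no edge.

4

Assign every edge capacity 1; by Menger, the answer equals the max flow.
Path v0→v10 (+1); total 1.
Path v0→v9→v10 (+1); total 2.
Path v0→v1→v2→v10 (+1); total 3.
Path v0→v7→v3→v10 (+1); total 4.
No residual v0→v10 path; max flow = 4.
Certifying cut of size 4: {v0→v1, v0→v10, v0→v7, v0→v9}.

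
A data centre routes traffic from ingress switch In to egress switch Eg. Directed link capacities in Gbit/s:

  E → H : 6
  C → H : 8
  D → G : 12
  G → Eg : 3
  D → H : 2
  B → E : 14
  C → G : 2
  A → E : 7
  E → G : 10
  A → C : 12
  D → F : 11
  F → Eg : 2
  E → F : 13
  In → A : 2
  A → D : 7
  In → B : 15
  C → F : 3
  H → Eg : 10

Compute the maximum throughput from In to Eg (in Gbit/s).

13

Augment In→A→C→F→Eg: bottleneck 2, flow now 2.
Augment In→B→E→G→Eg: bottleneck 3, flow now 5.
Augment In→B→E→H→Eg: bottleneck 6, flow now 11.
Augment In→B→E→F→C→H→Eg: bottleneck 2, flow now 13. (uses reverse residual edge)
No augmenting path remains; maximum flow = 13.
In the residual graph, reachable from In: {In, B, E, F, G}.
Min-cut edges: In→A (2), E→H (6), F→Eg (2), G→Eg (3); capacity 2 + 6 + 2 + 3 = 13.
This cut is saturated, so no flow can exceed 13.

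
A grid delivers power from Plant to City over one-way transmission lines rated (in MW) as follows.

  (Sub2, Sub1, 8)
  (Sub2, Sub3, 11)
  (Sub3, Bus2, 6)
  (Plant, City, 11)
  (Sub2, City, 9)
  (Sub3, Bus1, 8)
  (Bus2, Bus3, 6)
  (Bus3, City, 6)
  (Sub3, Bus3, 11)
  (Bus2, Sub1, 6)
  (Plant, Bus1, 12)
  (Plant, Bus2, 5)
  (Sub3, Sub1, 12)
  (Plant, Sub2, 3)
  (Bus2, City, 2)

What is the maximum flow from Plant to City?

19

Augment Plant→City: bottleneck 11, flow now 11.
Augment Plant→Sub2→City: bottleneck 3, flow now 14.
Augment Plant→Bus2→City: bottleneck 2, flow now 16.
Augment Plant→Bus2→Bus3→City: bottleneck 3, flow now 19.
No augmenting path remains; maximum flow = 19.
In the residual graph, reachable from Plant: {Plant, Bus1}.
Min-cut edges: Plant→Sub2 (3), Plant→Bus2 (5), Plant→City (11); capacity 3 + 5 + 11 = 19.
This cut is saturated, so no flow can exceed 19.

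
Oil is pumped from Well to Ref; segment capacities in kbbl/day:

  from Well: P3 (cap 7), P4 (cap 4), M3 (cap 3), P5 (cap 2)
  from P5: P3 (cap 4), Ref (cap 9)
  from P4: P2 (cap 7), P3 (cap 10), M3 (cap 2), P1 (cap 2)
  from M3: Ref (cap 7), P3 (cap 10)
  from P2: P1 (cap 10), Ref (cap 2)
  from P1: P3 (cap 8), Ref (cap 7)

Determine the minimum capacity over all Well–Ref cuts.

Augment Well→P5→Ref: bottleneck 2, flow now 2.
Augment Well→M3→Ref: bottleneck 3, flow now 5.
Augment Well→P4→M3→Ref: bottleneck 2, flow now 7.
Augment Well→P4→P2→Ref: bottleneck 2, flow now 9.
No augmenting path remains; maximum flow = 9.
By max-flow min-cut, the minimum cut capacity equals the max flow.
In the residual graph, reachable from Well: {Well, P3}.
Min-cut edges: Well→P5 (2), Well→P4 (4), Well→M3 (3); capacity 2 + 4 + 3 = 9.

9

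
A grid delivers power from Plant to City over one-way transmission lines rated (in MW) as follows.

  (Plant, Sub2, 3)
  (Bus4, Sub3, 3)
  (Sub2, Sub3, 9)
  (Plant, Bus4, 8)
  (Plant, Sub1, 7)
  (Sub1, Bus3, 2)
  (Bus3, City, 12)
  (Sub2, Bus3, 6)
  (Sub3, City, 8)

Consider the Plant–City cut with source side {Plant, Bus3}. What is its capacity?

30

Edges leaving {Plant, Bus3}: Plant→Sub2 (3), Plant→Sub1 (7), Plant→Bus4 (8), Bus3→City (12).
Cut capacity = 3 + 7 + 8 + 12 = 30.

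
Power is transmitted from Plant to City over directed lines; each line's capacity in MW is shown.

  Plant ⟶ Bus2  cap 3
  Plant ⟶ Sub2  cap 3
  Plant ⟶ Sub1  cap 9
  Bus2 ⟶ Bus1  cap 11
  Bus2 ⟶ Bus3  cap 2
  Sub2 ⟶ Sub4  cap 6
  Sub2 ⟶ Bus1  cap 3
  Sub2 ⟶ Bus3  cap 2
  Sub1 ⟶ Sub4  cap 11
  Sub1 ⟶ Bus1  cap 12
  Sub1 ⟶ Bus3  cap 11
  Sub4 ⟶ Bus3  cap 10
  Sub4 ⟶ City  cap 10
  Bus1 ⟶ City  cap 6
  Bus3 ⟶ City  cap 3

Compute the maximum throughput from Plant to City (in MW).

Augment Plant→Bus2→Bus1→City: bottleneck 3, flow now 3.
Augment Plant→Sub2→Sub4→City: bottleneck 3, flow now 6.
Augment Plant→Sub1→Sub4→City: bottleneck 7, flow now 13.
Augment Plant→Sub1→Bus1→City: bottleneck 2, flow now 15.
No augmenting path remains; maximum flow = 15.
In the residual graph, reachable from Plant: {Plant}.
Min-cut edges: Plant→Bus2 (3), Plant→Sub2 (3), Plant→Sub1 (9); capacity 3 + 3 + 9 = 15.
This cut is saturated, so no flow can exceed 15.

15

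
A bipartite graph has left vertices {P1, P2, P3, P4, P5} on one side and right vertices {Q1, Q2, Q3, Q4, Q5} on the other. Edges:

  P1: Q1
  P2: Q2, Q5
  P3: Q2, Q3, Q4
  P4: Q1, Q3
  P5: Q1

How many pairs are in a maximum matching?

Unit-capacity flow: source→left, listed edges, right→sink; max matching = max flow.
Augmenting path P1→Q1 (+1); matched 1.
Augmenting path P2→Q2 (+1); matched 2.
Augmenting path P3→Q3 (+1); matched 3.
Augmenting path P4→Q3→P3→Q4 (+1); matched 4.
No augmenting path remains; maximum matching = 4.
König certificate: {P2, P3, P4, Q1} is a vertex cover of size 4 (every listed pair touches it), so no matching can be larger.

4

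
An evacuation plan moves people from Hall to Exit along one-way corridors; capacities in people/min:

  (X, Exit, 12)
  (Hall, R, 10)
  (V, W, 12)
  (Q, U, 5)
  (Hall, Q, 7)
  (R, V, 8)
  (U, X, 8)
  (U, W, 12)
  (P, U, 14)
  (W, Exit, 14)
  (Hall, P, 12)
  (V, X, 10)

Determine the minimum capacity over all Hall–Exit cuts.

Augment Hall→P→U→W→Exit: bottleneck 12, flow now 12.
Augment Hall→Q→U→X→Exit: bottleneck 5, flow now 17.
Augment Hall→R→V→W→Exit: bottleneck 2, flow now 19.
Augment Hall→R→V→X→Exit: bottleneck 6, flow now 25.
No augmenting path remains; maximum flow = 25.
By max-flow min-cut, the minimum cut capacity equals the max flow.
In the residual graph, reachable from Hall: {Hall, Q, R}.
Min-cut edges: Hall→P (12), Q→U (5), R→V (8); capacity 12 + 5 + 8 = 25.

25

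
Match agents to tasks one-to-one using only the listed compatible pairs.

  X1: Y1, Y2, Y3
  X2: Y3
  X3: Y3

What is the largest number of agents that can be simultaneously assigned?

2

Unit-capacity flow: source→left, listed edges, right→sink; max matching = max flow.
Augmenting path X1→Y1 (+1); matched 1.
Augmenting path X2→Y3 (+1); matched 2.
No augmenting path remains; maximum matching = 2.
König certificate: {X1, Y3} is a vertex cover of size 2 (every listed pair touches it), so no matching can be larger.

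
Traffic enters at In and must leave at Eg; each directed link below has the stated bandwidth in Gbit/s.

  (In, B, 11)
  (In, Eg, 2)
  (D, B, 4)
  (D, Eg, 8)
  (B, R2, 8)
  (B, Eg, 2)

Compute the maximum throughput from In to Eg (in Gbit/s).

4

Augment In→Eg: bottleneck 2, flow now 2.
Augment In→B→Eg: bottleneck 2, flow now 4.
No augmenting path remains; maximum flow = 4.
In the residual graph, reachable from In: {In, B, R2}.
Min-cut edges: In→Eg (2), B→Eg (2); capacity 2 + 2 = 4.
This cut is saturated, so no flow can exceed 4.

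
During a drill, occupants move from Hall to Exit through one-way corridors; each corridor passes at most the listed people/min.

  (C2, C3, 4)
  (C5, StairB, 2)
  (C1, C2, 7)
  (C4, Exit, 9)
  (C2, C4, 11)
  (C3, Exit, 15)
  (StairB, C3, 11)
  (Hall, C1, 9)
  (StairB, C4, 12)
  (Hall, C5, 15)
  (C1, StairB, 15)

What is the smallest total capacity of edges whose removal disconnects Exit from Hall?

11

Augment Hall→C5→StairB→C3→Exit: bottleneck 2, flow now 2.
Augment Hall→C1→C2→C3→Exit: bottleneck 4, flow now 6.
Augment Hall→C1→C2→C4→Exit: bottleneck 3, flow now 9.
Augment Hall→C1→StairB→C3→Exit: bottleneck 2, flow now 11.
No augmenting path remains; maximum flow = 11.
By max-flow min-cut, the minimum cut capacity equals the max flow.
In the residual graph, reachable from Hall: {Hall, C5}.
Min-cut edges: Hall→C1 (9), C5→StairB (2); capacity 9 + 2 = 11.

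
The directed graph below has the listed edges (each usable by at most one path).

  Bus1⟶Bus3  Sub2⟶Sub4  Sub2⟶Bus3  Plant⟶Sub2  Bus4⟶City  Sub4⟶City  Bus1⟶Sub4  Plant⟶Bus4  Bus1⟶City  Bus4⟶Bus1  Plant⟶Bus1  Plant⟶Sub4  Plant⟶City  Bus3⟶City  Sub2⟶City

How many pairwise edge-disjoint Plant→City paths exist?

Assign every edge capacity 1; by Menger, the answer equals the max flow.
Path Plant→City (+1); total 1.
Path Plant→Bus4→City (+1); total 2.
Path Plant→Bus1→City (+1); total 3.
Path Plant→Sub2→City (+1); total 4.
Path Plant→Sub4→City (+1); total 5.
No residual Plant→City path; max flow = 5.
Certifying cut of size 5: {Plant→Bus1, Plant→Bus4, Plant→City, Plant→Sub2, Plant→Sub4}.

5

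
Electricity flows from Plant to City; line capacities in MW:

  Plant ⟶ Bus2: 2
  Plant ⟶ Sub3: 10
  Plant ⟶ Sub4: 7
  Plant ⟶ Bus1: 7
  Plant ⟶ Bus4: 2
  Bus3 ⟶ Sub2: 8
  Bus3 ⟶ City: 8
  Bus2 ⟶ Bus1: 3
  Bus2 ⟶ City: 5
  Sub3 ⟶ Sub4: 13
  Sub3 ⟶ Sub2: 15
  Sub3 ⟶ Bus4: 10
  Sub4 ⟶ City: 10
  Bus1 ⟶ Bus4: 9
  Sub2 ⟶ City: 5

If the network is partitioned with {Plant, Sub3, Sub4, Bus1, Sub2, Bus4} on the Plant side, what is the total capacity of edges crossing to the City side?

Edges leaving {Plant, Sub3, Sub4, Bus1, Sub2, Bus4}: Plant→Bus2 (2), Sub4→City (10), Sub2→City (5).
Cut capacity = 2 + 10 + 5 = 17.

17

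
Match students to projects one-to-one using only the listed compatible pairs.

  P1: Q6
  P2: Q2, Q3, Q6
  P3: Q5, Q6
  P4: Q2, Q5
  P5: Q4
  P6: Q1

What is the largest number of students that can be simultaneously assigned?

6

Unit-capacity flow: source→left, listed edges, right→sink; max matching = max flow.
Augmenting path P1→Q6 (+1); matched 1.
Augmenting path P2→Q2 (+1); matched 2.
Augmenting path P3→Q5 (+1); matched 3.
Augmenting path P5→Q4 (+1); matched 4.
Augmenting path P6→Q1 (+1); matched 5.
Augmenting path P4→Q2→P2→Q3 (+1); matched 6.
No augmenting path remains; maximum matching = 6.
König certificate: {P1, P2, P3, P4, P5, P6} is a vertex cover of size 6 (every listed pair touches it), so no matching can be larger.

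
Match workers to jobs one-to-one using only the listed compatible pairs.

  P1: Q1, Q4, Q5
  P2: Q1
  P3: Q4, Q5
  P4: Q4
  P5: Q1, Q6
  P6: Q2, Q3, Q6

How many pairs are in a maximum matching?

Unit-capacity flow: source→left, listed edges, right→sink; max matching = max flow.
Augmenting path P1→Q1 (+1); matched 1.
Augmenting path P3→Q4 (+1); matched 2.
Augmenting path P5→Q6 (+1); matched 3.
Augmenting path P6→Q2 (+1); matched 4.
Augmenting path P2→Q1→P1→Q5 (+1); matched 5.
No augmenting path remains; maximum matching = 5.
König certificate: {P5, P6, Q1, Q4, Q5} is a vertex cover of size 5 (every listed pair touches it), so no matching can be larger.

5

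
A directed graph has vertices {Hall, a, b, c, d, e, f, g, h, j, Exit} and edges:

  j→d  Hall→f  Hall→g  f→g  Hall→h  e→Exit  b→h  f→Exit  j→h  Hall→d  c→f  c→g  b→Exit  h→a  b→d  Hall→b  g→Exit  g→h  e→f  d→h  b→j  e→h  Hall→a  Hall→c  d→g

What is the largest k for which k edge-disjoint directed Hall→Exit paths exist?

Assign every edge capacity 1; by Menger, the answer equals the max flow.
Path Hall→b→Exit (+1); total 1.
Path Hall→f→Exit (+1); total 2.
Path Hall→g→Exit (+1); total 3.
No residual Hall→Exit path; max flow = 3.
Certifying cut of size 3: {Hall→b, f→Exit, g→Exit}.

3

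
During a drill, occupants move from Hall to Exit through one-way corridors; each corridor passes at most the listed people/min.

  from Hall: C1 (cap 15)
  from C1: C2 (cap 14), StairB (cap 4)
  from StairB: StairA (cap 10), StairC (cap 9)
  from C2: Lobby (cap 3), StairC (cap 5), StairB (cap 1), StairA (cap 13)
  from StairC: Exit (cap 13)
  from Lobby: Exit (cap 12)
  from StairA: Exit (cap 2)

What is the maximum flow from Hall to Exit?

15

Augment Hall→C1→StairB→StairC→Exit: bottleneck 4, flow now 4.
Augment Hall→C1→C2→StairC→Exit: bottleneck 5, flow now 9.
Augment Hall→C1→C2→Lobby→Exit: bottleneck 3, flow now 12.
Augment Hall→C1→C2→StairA→Exit: bottleneck 2, flow now 14.
Augment Hall→C1→C2→StairB→StairC→Exit: bottleneck 1, flow now 15.
No augmenting path remains; maximum flow = 15.
In the residual graph, reachable from Hall: {Hall}.
Min-cut edges: Hall→C1 (15); capacity 15 = 15.
This cut is saturated, so no flow can exceed 15.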